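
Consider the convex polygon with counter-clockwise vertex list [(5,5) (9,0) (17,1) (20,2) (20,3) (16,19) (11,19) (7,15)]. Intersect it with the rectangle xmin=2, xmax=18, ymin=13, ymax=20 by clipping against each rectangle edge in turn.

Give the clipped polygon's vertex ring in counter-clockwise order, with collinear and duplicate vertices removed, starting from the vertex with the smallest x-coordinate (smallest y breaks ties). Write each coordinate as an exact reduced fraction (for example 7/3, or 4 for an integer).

Clipped polygon: [(33/5,13) (35/2,13) (16,19) (11,19) (7,15)]

1. After x ≥ 2: [(5,5) (9,0) (17,1) (20,2) (20,3) (16,19) (11,19) (7,15)]
2. After x ≤ 18: [(5,5) (9,0) (17,1) (18,4/3) (18,11) (16,19) (11,19) (7,15)]
3. After y ≥ 13: [(33/5,13) (35/2,13) (16,19) (11,19) (7,15)]
4. After y ≤ 20: [(33/5,13) (35/2,13) (16,19) (11,19) (7,15)]
5. Canonical ring: [(33/5,13) (35/2,13) (16,19) (11,19) (7,15)]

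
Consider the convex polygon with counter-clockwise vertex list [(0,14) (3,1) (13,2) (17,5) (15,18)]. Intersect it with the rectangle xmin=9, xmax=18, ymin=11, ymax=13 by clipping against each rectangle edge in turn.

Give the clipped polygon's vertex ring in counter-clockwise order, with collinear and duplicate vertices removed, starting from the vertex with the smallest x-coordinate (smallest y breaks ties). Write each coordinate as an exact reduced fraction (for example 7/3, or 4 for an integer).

Clipped polygon: [(9,11) (209/13,11) (205/13,13) (9,13)]

1. After x ≥ 9: [(9,82/5) (9,8/5) (13,2) (17,5) (15,18)]
2. After x ≤ 18: [(9,82/5) (9,8/5) (13,2) (17,5) (15,18)]
3. After y ≥ 11: [(9,82/5) (9,11) (209/13,11) (15,18)]
4. After y ≤ 13: [(9,13) (9,11) (209/13,11) (205/13,13)]
5. Canonical ring: [(9,11) (209/13,11) (205/13,13) (9,13)]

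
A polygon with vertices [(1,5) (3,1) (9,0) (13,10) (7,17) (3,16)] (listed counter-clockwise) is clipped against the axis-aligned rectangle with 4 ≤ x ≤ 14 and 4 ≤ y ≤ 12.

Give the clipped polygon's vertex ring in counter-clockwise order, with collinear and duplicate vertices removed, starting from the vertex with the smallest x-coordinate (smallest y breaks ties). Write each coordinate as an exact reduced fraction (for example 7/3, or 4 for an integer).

Clipped polygon: [(4,4) (53/5,4) (13,10) (79/7,12) (4,12)]

1. After x ≥ 4: [(4,5/6) (9,0) (13,10) (7,17) (4,65/4)]
2. After x ≤ 14: [(4,5/6) (9,0) (13,10) (7,17) (4,65/4)]
3. After y ≥ 4: [(4,4) (53/5,4) (13,10) (7,17) (4,65/4)]
4. After y ≤ 12: [(4,12) (4,4) (53/5,4) (13,10) (79/7,12)]
5. Canonical ring: [(4,4) (53/5,4) (13,10) (79/7,12) (4,12)]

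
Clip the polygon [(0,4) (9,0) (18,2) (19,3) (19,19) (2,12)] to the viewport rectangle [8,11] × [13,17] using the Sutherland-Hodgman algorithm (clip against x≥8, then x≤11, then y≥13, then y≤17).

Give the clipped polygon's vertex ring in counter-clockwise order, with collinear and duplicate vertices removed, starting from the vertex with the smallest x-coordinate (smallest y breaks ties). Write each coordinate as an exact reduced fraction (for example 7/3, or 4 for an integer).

1. After x ≥ 8: [(8,4/9) (9,0) (18,2) (19,3) (19,19) (8,246/17)]
2. After x ≤ 11: [(8,4/9) (9,0) (11,4/9) (11,267/17) (8,246/17)]
3. After y ≥ 13: [(8,13) (11,13) (11,267/17) (8,246/17)]
4. After y ≤ 17: [(8,13) (11,13) (11,267/17) (8,246/17)]
5. Canonical ring: [(8,13) (11,13) (11,267/17) (8,246/17)]

Clipped polygon: [(8,13) (11,13) (11,267/17) (8,246/17)]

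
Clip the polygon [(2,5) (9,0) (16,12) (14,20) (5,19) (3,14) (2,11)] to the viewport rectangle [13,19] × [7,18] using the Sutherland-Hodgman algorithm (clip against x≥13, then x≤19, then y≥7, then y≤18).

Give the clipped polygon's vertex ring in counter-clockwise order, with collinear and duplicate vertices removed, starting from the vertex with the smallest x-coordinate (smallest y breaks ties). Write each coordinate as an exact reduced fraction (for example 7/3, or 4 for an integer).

Clipped polygon: [(13,7) (157/12,7) (16,12) (29/2,18) (13,18)]

1. After x ≥ 13: [(13,48/7) (16,12) (14,20) (13,179/9)]
2. After x ≤ 19: [(13,48/7) (16,12) (14,20) (13,179/9)]
3. After y ≥ 7: [(13,7) (157/12,7) (16,12) (14,20) (13,179/9)]
4. After y ≤ 18: [(13,18) (13,7) (157/12,7) (16,12) (29/2,18)]
5. Canonical ring: [(13,7) (157/12,7) (16,12) (29/2,18) (13,18)]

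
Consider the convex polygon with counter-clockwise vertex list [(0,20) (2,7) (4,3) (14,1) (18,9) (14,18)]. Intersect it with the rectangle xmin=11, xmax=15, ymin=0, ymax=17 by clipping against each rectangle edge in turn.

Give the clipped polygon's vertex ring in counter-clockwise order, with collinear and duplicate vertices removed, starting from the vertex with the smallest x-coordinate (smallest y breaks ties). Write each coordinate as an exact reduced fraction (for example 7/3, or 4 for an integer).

1. After x ≥ 11: [(11,129/7) (11,8/5) (14,1) (18,9) (14,18)]
2. After x ≤ 15: [(11,129/7) (11,8/5) (14,1) (15,3) (15,63/4) (14,18)]
3. After y ≥ 0: [(11,129/7) (11,8/5) (14,1) (15,3) (15,63/4) (14,18)]
4. After y ≤ 17: [(11,17) (11,8/5) (14,1) (15,3) (15,63/4) (130/9,17)]
5. Canonical ring: [(11,8/5) (14,1) (15,3) (15,63/4) (130/9,17) (11,17)]

Clipped polygon: [(11,8/5) (14,1) (15,3) (15,63/4) (130/9,17) (11,17)]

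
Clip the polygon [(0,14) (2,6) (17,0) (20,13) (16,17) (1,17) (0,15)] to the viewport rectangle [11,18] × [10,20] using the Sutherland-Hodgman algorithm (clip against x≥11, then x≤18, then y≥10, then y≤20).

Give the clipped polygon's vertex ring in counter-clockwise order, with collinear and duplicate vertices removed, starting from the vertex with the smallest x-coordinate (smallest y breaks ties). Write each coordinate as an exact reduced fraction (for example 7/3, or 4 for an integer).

1. After x ≥ 11: [(11,12/5) (17,0) (20,13) (16,17) (11,17)]
2. After x ≤ 18: [(11,12/5) (17,0) (18,13/3) (18,15) (16,17) (11,17)]
3. After y ≥ 10: [(11,10) (18,10) (18,15) (16,17) (11,17)]
4. After y ≤ 20: [(11,10) (18,10) (18,15) (16,17) (11,17)]
5. Canonical ring: [(11,10) (18,10) (18,15) (16,17) (11,17)]

Clipped polygon: [(11,10) (18,10) (18,15) (16,17) (11,17)]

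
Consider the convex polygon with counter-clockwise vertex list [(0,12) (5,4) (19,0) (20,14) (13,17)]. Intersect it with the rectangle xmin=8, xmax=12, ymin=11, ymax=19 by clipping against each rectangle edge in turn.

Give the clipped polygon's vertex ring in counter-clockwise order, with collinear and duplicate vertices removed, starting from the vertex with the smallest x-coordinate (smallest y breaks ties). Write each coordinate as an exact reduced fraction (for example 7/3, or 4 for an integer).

1. After x ≥ 8: [(8,196/13) (8,22/7) (19,0) (20,14) (13,17)]
2. After x ≤ 12: [(12,216/13) (8,196/13) (8,22/7) (12,2)]
3. After y ≥ 11: [(12,11) (12,216/13) (8,196/13) (8,11)]
4. After y ≤ 19: [(12,11) (12,216/13) (8,196/13) (8,11)]
5. Canonical ring: [(8,11) (12,11) (12,216/13) (8,196/13)]

Clipped polygon: [(8,11) (12,11) (12,216/13) (8,196/13)]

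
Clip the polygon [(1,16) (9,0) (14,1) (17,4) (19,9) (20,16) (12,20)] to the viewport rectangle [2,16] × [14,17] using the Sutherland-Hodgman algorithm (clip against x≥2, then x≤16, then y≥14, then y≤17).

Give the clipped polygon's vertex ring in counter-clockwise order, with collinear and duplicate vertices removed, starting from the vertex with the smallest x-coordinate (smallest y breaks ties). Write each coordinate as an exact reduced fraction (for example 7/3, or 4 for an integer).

1. After x ≥ 2: [(2,180/11) (2,14) (9,0) (14,1) (17,4) (19,9) (20,16) (12,20)]
2. After x ≤ 16: [(2,180/11) (2,14) (9,0) (14,1) (16,3) (16,18) (12,20)]
3. After y ≥ 14: [(2,180/11) (2,14) (2,14) (16,14) (16,18) (12,20)]
4. After y ≤ 17: [(15/4,17) (2,180/11) (2,14) (2,14) (16,14) (16,17)]
5. Canonical ring: [(2,14) (16,14) (16,17) (15/4,17) (2,180/11)]

Clipped polygon: [(2,14) (16,14) (16,17) (15/4,17) (2,180/11)]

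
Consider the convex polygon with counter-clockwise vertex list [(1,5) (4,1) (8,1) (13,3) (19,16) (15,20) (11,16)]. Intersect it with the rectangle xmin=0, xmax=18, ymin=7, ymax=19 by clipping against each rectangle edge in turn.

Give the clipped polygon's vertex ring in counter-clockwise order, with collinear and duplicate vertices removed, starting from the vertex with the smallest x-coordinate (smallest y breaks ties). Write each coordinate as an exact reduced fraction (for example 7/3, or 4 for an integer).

1. After x ≥ 0: [(1,5) (4,1) (8,1) (13,3) (19,16) (15,20) (11,16)]
2. After x ≤ 18: [(1,5) (4,1) (8,1) (13,3) (18,83/6) (18,17) (15,20) (11,16)]
3. After y ≥ 7: [(31/11,7) (193/13,7) (18,83/6) (18,17) (15,20) (11,16)]
4. After y ≤ 19: [(31/11,7) (193/13,7) (18,83/6) (18,17) (16,19) (14,19) (11,16)]
5. Canonical ring: [(31/11,7) (193/13,7) (18,83/6) (18,17) (16,19) (14,19) (11,16)]

Clipped polygon: [(31/11,7) (193/13,7) (18,83/6) (18,17) (16,19) (14,19) (11,16)]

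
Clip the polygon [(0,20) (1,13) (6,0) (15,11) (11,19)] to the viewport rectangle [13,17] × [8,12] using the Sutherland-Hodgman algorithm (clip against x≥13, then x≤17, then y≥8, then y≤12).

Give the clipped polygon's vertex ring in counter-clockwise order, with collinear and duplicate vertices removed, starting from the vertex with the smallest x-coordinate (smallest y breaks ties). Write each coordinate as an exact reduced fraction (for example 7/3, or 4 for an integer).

Clipped polygon: [(13,77/9) (15,11) (29/2,12) (13,12)]

1. After x ≥ 13: [(13,77/9) (15,11) (13,15)]
2. After x ≤ 17: [(13,77/9) (15,11) (13,15)]
3. After y ≥ 8: [(13,77/9) (15,11) (13,15)]
4. After y ≤ 12: [(13,12) (13,77/9) (15,11) (29/2,12)]
5. Canonical ring: [(13,77/9) (15,11) (29/2,12) (13,12)]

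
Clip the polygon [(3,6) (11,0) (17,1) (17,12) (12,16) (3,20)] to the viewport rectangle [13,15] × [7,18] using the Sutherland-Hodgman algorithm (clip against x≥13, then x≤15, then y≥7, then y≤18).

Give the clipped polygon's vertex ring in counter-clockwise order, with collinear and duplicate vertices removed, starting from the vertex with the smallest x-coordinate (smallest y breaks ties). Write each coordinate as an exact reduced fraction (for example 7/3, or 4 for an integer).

1. After x ≥ 13: [(13,1/3) (17,1) (17,12) (13,76/5)]
2. After x ≤ 15: [(13,1/3) (15,2/3) (15,68/5) (13,76/5)]
3. After y ≥ 7: [(13,7) (15,7) (15,68/5) (13,76/5)]
4. After y ≤ 18: [(13,7) (15,7) (15,68/5) (13,76/5)]
5. Canonical ring: [(13,7) (15,7) (15,68/5) (13,76/5)]

Clipped polygon: [(13,7) (15,7) (15,68/5) (13,76/5)]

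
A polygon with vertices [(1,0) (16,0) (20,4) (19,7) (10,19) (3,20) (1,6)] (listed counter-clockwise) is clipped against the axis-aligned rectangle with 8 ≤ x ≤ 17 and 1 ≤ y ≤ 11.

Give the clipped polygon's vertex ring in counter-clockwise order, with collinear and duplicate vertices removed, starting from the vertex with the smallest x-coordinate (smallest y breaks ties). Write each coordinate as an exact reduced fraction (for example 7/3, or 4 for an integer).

1. After x ≥ 8: [(8,0) (16,0) (20,4) (19,7) (10,19) (8,135/7)]
2. After x ≤ 17: [(8,0) (16,0) (17,1) (17,29/3) (10,19) (8,135/7)]
3. After y ≥ 1: [(8,1) (17,1) (17,1) (17,29/3) (10,19) (8,135/7)]
4. After y ≤ 11: [(8,11) (8,1) (17,1) (17,1) (17,29/3) (16,11)]
5. Canonical ring: [(8,1) (17,1) (17,29/3) (16,11) (8,11)]

Clipped polygon: [(8,1) (17,1) (17,29/3) (16,11) (8,11)]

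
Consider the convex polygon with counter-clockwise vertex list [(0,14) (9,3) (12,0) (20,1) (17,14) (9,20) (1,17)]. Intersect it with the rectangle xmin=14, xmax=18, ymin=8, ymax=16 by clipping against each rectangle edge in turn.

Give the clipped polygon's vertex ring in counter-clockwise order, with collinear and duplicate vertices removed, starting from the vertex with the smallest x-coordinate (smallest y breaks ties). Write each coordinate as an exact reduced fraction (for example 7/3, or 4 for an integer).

Clipped polygon: [(14,8) (18,8) (18,29/3) (17,14) (43/3,16) (14,16)]

1. After x ≥ 14: [(14,1/4) (20,1) (17,14) (14,65/4)]
2. After x ≤ 18: [(14,1/4) (18,3/4) (18,29/3) (17,14) (14,65/4)]
3. After y ≥ 8: [(14,8) (18,8) (18,29/3) (17,14) (14,65/4)]
4. After y ≤ 16: [(14,16) (14,8) (18,8) (18,29/3) (17,14) (43/3,16)]
5. Canonical ring: [(14,8) (18,8) (18,29/3) (17,14) (43/3,16) (14,16)]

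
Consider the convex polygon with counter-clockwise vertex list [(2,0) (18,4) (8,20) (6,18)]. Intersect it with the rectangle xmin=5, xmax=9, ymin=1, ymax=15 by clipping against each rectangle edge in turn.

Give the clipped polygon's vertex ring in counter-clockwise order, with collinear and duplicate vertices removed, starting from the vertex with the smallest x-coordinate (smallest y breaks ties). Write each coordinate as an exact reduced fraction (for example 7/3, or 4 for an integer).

1. After x ≥ 5: [(5,27/2) (5,3/4) (18,4) (8,20) (6,18)]
2. After x ≤ 9: [(5,27/2) (5,3/4) (9,7/4) (9,92/5) (8,20) (6,18)]
3. After y ≥ 1: [(5,27/2) (5,1) (6,1) (9,7/4) (9,92/5) (8,20) (6,18)]
4. After y ≤ 15: [(16/3,15) (5,27/2) (5,1) (6,1) (9,7/4) (9,15)]
5. Canonical ring: [(5,1) (6,1) (9,7/4) (9,15) (16/3,15) (5,27/2)]

Clipped polygon: [(5,1) (6,1) (9,7/4) (9,15) (16/3,15) (5,27/2)]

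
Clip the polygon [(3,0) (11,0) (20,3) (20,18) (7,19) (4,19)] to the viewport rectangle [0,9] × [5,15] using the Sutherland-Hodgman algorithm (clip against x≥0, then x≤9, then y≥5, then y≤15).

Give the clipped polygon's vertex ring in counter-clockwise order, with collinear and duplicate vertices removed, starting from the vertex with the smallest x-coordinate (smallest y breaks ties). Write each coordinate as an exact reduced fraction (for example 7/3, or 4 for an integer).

1. After x ≥ 0: [(3,0) (11,0) (20,3) (20,18) (7,19) (4,19)]
2. After x ≤ 9: [(3,0) (9,0) (9,245/13) (7,19) (4,19)]
3. After y ≥ 5: [(62/19,5) (9,5) (9,245/13) (7,19) (4,19)]
4. After y ≤ 15: [(72/19,15) (62/19,5) (9,5) (9,15)]
5. Canonical ring: [(62/19,5) (9,5) (9,15) (72/19,15)]

Clipped polygon: [(62/19,5) (9,5) (9,15) (72/19,15)]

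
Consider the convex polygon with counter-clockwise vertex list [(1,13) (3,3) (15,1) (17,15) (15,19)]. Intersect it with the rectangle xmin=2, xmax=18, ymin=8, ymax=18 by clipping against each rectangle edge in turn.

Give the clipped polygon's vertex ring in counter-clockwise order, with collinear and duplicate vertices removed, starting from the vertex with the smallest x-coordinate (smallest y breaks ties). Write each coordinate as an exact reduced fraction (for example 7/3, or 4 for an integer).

Clipped polygon: [(2,8) (16,8) (17,15) (31/2,18) (38/3,18) (2,94/7)]

1. After x ≥ 2: [(2,94/7) (2,8) (3,3) (15,1) (17,15) (15,19)]
2. After x ≤ 18: [(2,94/7) (2,8) (3,3) (15,1) (17,15) (15,19)]
3. After y ≥ 8: [(2,94/7) (2,8) (2,8) (16,8) (17,15) (15,19)]
4. After y ≤ 18: [(38/3,18) (2,94/7) (2,8) (2,8) (16,8) (17,15) (31/2,18)]
5. Canonical ring: [(2,8) (16,8) (17,15) (31/2,18) (38/3,18) (2,94/7)]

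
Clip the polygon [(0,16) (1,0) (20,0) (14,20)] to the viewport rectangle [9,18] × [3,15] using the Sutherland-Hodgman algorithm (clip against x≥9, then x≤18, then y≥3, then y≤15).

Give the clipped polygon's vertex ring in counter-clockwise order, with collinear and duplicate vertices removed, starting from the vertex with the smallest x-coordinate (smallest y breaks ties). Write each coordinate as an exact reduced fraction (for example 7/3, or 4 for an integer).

Clipped polygon: [(9,3) (18,3) (18,20/3) (31/2,15) (9,15)]

1. After x ≥ 9: [(9,130/7) (9,0) (20,0) (14,20)]
2. After x ≤ 18: [(9,130/7) (9,0) (18,0) (18,20/3) (14,20)]
3. After y ≥ 3: [(9,130/7) (9,3) (18,3) (18,20/3) (14,20)]
4. After y ≤ 15: [(9,15) (9,3) (18,3) (18,20/3) (31/2,15)]
5. Canonical ring: [(9,3) (18,3) (18,20/3) (31/2,15) (9,15)]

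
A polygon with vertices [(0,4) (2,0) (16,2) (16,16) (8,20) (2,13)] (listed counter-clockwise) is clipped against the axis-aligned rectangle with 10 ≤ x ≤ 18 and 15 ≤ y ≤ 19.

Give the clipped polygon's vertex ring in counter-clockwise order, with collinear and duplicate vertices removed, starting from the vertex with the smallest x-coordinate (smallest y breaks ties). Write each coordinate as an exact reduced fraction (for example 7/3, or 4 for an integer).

1. After x ≥ 10: [(10,8/7) (16,2) (16,16) (10,19)]
2. After x ≤ 18: [(10,8/7) (16,2) (16,16) (10,19)]
3. After y ≥ 15: [(10,15) (16,15) (16,16) (10,19)]
4. After y ≤ 19: [(10,15) (16,15) (16,16) (10,19)]
5. Canonical ring: [(10,15) (16,15) (16,16) (10,19)]

Clipped polygon: [(10,15) (16,15) (16,16) (10,19)]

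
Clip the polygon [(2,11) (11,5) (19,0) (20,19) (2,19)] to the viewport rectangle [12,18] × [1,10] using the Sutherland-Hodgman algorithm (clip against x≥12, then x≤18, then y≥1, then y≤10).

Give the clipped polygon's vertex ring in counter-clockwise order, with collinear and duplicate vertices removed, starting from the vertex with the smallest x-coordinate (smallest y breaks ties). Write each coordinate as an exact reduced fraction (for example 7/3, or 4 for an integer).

1. After x ≥ 12: [(12,35/8) (19,0) (20,19) (12,19)]
2. After x ≤ 18: [(12,35/8) (18,5/8) (18,19) (12,19)]
3. After y ≥ 1: [(12,35/8) (87/5,1) (18,1) (18,19) (12,19)]
4. After y ≤ 10: [(12,10) (12,35/8) (87/5,1) (18,1) (18,10)]
5. Canonical ring: [(12,35/8) (87/5,1) (18,1) (18,10) (12,10)]

Clipped polygon: [(12,35/8) (87/5,1) (18,1) (18,10) (12,10)]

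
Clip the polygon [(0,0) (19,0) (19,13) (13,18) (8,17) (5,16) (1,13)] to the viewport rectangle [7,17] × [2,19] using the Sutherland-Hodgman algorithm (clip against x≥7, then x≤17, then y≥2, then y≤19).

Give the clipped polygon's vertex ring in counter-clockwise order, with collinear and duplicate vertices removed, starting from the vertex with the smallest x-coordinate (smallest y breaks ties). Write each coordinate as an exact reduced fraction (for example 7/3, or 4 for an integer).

1. After x ≥ 7: [(7,0) (19,0) (19,13) (13,18) (8,17) (7,50/3)]
2. After x ≤ 17: [(7,0) (17,0) (17,44/3) (13,18) (8,17) (7,50/3)]
3. After y ≥ 2: [(7,2) (17,2) (17,44/3) (13,18) (8,17) (7,50/3)]
4. After y ≤ 19: [(7,2) (17,2) (17,44/3) (13,18) (8,17) (7,50/3)]
5. Canonical ring: [(7,2) (17,2) (17,44/3) (13,18) (8,17) (7,50/3)]

Clipped polygon: [(7,2) (17,2) (17,44/3) (13,18) (8,17) (7,50/3)]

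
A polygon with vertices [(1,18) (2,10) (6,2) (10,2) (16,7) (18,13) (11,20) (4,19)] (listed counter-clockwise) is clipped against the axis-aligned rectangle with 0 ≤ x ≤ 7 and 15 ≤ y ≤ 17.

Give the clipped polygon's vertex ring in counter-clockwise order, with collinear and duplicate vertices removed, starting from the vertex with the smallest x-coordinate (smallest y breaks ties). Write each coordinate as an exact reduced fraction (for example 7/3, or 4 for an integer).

1. After x ≥ 0: [(1,18) (2,10) (6,2) (10,2) (16,7) (18,13) (11,20) (4,19)]
2. After x ≤ 7: [(1,18) (2,10) (6,2) (7,2) (7,136/7) (4,19)]
3. After y ≥ 15: [(1,18) (11/8,15) (7,15) (7,136/7) (4,19)]
4. After y ≤ 17: [(9/8,17) (11/8,15) (7,15) (7,17)]
5. Canonical ring: [(9/8,17) (11/8,15) (7,15) (7,17)]

Clipped polygon: [(9/8,17) (11/8,15) (7,15) (7,17)]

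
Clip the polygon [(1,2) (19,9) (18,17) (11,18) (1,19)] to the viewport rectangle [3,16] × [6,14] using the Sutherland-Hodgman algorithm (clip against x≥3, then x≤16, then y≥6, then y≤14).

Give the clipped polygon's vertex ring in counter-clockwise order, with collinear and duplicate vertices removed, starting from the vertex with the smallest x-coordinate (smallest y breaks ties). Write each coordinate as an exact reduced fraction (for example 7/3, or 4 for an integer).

1. After x ≥ 3: [(3,25/9) (19,9) (18,17) (11,18) (3,94/5)]
2. After x ≤ 16: [(3,25/9) (16,47/6) (16,121/7) (11,18) (3,94/5)]
3. After y ≥ 6: [(3,6) (79/7,6) (16,47/6) (16,121/7) (11,18) (3,94/5)]
4. After y ≤ 14: [(3,14) (3,6) (79/7,6) (16,47/6) (16,14)]
5. Canonical ring: [(3,6) (79/7,6) (16,47/6) (16,14) (3,14)]

Clipped polygon: [(3,6) (79/7,6) (16,47/6) (16,14) (3,14)]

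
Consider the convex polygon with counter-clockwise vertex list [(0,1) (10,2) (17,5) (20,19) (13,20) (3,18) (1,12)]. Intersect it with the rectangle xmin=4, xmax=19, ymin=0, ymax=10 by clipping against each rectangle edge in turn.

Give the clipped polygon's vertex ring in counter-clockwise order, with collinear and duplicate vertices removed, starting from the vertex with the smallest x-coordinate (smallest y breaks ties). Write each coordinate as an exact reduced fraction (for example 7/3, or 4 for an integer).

Clipped polygon: [(4,7/5) (10,2) (17,5) (253/14,10) (4,10)]

1. After x ≥ 4: [(4,7/5) (10,2) (17,5) (20,19) (13,20) (4,91/5)]
2. After x ≤ 19: [(4,7/5) (10,2) (17,5) (19,43/3) (19,134/7) (13,20) (4,91/5)]
3. After y ≥ 0: [(4,7/5) (10,2) (17,5) (19,43/3) (19,134/7) (13,20) (4,91/5)]
4. After y ≤ 10: [(4,10) (4,7/5) (10,2) (17,5) (253/14,10)]
5. Canonical ring: [(4,7/5) (10,2) (17,5) (253/14,10) (4,10)]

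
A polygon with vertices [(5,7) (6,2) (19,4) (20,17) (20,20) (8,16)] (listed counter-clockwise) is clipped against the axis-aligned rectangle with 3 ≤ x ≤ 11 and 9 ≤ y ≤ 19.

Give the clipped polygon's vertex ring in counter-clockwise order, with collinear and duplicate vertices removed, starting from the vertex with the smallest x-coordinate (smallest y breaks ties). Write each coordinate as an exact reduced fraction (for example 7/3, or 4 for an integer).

1. After x ≥ 3: [(5,7) (6,2) (19,4) (20,17) (20,20) (8,16)]
2. After x ≤ 11: [(5,7) (6,2) (11,36/13) (11,17) (8,16)]
3. After y ≥ 9: [(17/3,9) (11,9) (11,17) (8,16)]
4. After y ≤ 19: [(17/3,9) (11,9) (11,17) (8,16)]
5. Canonical ring: [(17/3,9) (11,9) (11,17) (8,16)]

Clipped polygon: [(17/3,9) (11,9) (11,17) (8,16)]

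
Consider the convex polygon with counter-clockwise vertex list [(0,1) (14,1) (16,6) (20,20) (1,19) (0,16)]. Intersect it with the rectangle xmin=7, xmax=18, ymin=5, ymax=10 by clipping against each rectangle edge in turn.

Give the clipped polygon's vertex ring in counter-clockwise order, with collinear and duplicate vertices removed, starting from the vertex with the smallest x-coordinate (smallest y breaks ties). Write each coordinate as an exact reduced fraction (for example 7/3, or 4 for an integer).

1. After x ≥ 7: [(7,1) (14,1) (16,6) (20,20) (7,367/19)]
2. After x ≤ 18: [(7,1) (14,1) (16,6) (18,13) (18,378/19) (7,367/19)]
3. After y ≥ 5: [(7,5) (78/5,5) (16,6) (18,13) (18,378/19) (7,367/19)]
4. After y ≤ 10: [(7,10) (7,5) (78/5,5) (16,6) (120/7,10)]
5. Canonical ring: [(7,5) (78/5,5) (16,6) (120/7,10) (7,10)]

Clipped polygon: [(7,5) (78/5,5) (16,6) (120/7,10) (7,10)]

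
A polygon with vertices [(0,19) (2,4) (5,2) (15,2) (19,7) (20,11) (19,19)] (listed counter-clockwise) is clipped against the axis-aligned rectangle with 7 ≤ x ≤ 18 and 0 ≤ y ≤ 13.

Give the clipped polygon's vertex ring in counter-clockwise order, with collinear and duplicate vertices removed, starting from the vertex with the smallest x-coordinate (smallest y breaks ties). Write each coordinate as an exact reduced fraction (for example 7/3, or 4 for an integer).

Clipped polygon: [(7,2) (15,2) (18,23/4) (18,13) (7,13)]

1. After x ≥ 7: [(7,19) (7,2) (15,2) (19,7) (20,11) (19,19)]
2. After x ≤ 18: [(18,19) (7,19) (7,2) (15,2) (18,23/4)]
3. After y ≥ 0: [(18,19) (7,19) (7,2) (15,2) (18,23/4)]
4. After y ≤ 13: [(18,13) (7,13) (7,2) (15,2) (18,23/4)]
5. Canonical ring: [(7,2) (15,2) (18,23/4) (18,13) (7,13)]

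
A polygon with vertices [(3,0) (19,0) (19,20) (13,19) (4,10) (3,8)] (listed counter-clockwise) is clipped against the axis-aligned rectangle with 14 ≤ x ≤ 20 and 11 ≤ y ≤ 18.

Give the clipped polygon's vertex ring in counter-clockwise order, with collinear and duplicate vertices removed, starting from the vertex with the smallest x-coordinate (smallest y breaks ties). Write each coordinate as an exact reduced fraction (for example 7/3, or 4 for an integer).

1. After x ≥ 14: [(14,0) (19,0) (19,20) (14,115/6)]
2. After x ≤ 20: [(14,0) (19,0) (19,20) (14,115/6)]
3. After y ≥ 11: [(14,11) (19,11) (19,20) (14,115/6)]
4. After y ≤ 18: [(14,18) (14,11) (19,11) (19,18)]
5. Canonical ring: [(14,11) (19,11) (19,18) (14,18)]

Clipped polygon: [(14,11) (19,11) (19,18) (14,18)]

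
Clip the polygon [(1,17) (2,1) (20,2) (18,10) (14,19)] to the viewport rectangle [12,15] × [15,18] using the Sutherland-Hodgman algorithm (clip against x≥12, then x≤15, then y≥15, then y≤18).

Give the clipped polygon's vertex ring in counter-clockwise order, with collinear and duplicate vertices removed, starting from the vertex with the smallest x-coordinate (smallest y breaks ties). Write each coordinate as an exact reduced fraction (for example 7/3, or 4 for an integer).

Clipped polygon: [(12,15) (15,15) (15,67/4) (130/9,18) (12,18)]

1. After x ≥ 12: [(12,243/13) (12,14/9) (20,2) (18,10) (14,19)]
2. After x ≤ 15: [(12,243/13) (12,14/9) (15,31/18) (15,67/4) (14,19)]
3. After y ≥ 15: [(12,243/13) (12,15) (15,15) (15,67/4) (14,19)]
4. After y ≤ 18: [(12,18) (12,15) (15,15) (15,67/4) (130/9,18)]
5. Canonical ring: [(12,15) (15,15) (15,67/4) (130/9,18) (12,18)]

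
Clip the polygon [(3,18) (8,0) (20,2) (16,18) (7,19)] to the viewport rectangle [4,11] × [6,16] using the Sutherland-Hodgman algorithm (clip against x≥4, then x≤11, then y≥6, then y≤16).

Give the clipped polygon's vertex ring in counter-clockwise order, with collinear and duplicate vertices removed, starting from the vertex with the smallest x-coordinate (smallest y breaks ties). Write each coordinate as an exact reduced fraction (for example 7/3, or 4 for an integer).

Clipped polygon: [(4,72/5) (19/3,6) (11,6) (11,16) (4,16)]

1. After x ≥ 4: [(4,73/4) (4,72/5) (8,0) (20,2) (16,18) (7,19)]
2. After x ≤ 11: [(4,73/4) (4,72/5) (8,0) (11,1/2) (11,167/9) (7,19)]
3. After y ≥ 6: [(4,73/4) (4,72/5) (19/3,6) (11,6) (11,167/9) (7,19)]
4. After y ≤ 16: [(4,16) (4,72/5) (19/3,6) (11,6) (11,16)]
5. Canonical ring: [(4,72/5) (19/3,6) (11,6) (11,16) (4,16)]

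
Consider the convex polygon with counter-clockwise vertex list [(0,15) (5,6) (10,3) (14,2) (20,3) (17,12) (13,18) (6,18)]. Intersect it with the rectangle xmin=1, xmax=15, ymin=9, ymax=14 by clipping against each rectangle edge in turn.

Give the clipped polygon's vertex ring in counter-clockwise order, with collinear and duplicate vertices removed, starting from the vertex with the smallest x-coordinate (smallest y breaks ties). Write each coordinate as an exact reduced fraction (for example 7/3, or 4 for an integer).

1. After x ≥ 1: [(1,31/2) (1,66/5) (5,6) (10,3) (14,2) (20,3) (17,12) (13,18) (6,18)]
2. After x ≤ 15: [(1,31/2) (1,66/5) (5,6) (10,3) (14,2) (15,13/6) (15,15) (13,18) (6,18)]
3. After y ≥ 9: [(1,31/2) (1,66/5) (10/3,9) (15,9) (15,15) (13,18) (6,18)]
4. After y ≤ 14: [(1,14) (1,66/5) (10/3,9) (15,9) (15,14)]
5. Canonical ring: [(1,66/5) (10/3,9) (15,9) (15,14) (1,14)]

Clipped polygon: [(1,66/5) (10/3,9) (15,9) (15,14) (1,14)]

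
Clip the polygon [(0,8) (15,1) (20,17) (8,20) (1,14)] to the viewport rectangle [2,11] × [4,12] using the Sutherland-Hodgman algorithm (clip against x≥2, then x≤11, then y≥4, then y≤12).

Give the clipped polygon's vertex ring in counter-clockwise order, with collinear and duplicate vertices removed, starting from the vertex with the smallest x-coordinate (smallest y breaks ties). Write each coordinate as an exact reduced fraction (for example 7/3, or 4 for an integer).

1. After x ≥ 2: [(2,106/15) (15,1) (20,17) (8,20) (2,104/7)]
2. After x ≤ 11: [(2,106/15) (11,43/15) (11,77/4) (8,20) (2,104/7)]
3. After y ≥ 4: [(2,106/15) (60/7,4) (11,4) (11,77/4) (8,20) (2,104/7)]
4. After y ≤ 12: [(2,12) (2,106/15) (60/7,4) (11,4) (11,12)]
5. Canonical ring: [(2,106/15) (60/7,4) (11,4) (11,12) (2,12)]

Clipped polygon: [(2,106/15) (60/7,4) (11,4) (11,12) (2,12)]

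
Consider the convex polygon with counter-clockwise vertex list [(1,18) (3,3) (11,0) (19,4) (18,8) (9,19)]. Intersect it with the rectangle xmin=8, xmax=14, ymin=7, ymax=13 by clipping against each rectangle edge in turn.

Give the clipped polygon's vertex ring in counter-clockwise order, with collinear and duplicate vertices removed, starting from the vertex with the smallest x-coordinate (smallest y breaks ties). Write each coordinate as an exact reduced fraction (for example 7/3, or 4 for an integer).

Clipped polygon: [(8,7) (14,7) (14,116/9) (153/11,13) (8,13)]

1. After x ≥ 8: [(8,151/8) (8,9/8) (11,0) (19,4) (18,8) (9,19)]
2. After x ≤ 14: [(8,151/8) (8,9/8) (11,0) (14,3/2) (14,116/9) (9,19)]
3. After y ≥ 7: [(8,151/8) (8,7) (14,7) (14,116/9) (9,19)]
4. After y ≤ 13: [(8,13) (8,7) (14,7) (14,116/9) (153/11,13)]
5. Canonical ring: [(8,7) (14,7) (14,116/9) (153/11,13) (8,13)]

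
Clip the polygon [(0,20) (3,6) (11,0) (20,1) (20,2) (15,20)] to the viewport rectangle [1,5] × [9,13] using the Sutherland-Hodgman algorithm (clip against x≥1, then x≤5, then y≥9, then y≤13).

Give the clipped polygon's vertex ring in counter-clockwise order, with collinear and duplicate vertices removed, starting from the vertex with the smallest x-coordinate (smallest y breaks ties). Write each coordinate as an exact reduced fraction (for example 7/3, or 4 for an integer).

1. After x ≥ 1: [(1,20) (1,46/3) (3,6) (11,0) (20,1) (20,2) (15,20)]
2. After x ≤ 5: [(5,20) (1,20) (1,46/3) (3,6) (5,9/2)]
3. After y ≥ 9: [(5,9) (5,20) (1,20) (1,46/3) (33/14,9)]
4. After y ≤ 13: [(5,9) (5,13) (3/2,13) (33/14,9)]
5. Canonical ring: [(3/2,13) (33/14,9) (5,9) (5,13)]

Clipped polygon: [(3/2,13) (33/14,9) (5,9) (5,13)]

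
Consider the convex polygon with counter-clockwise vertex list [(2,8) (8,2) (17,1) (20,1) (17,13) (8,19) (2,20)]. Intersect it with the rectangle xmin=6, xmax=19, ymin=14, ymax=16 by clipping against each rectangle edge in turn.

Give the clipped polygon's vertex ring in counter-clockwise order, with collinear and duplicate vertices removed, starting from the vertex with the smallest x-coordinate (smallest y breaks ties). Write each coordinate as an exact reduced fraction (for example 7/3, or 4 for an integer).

Clipped polygon: [(6,14) (31/2,14) (25/2,16) (6,16)]

1. After x ≥ 6: [(6,4) (8,2) (17,1) (20,1) (17,13) (8,19) (6,58/3)]
2. After x ≤ 19: [(6,4) (8,2) (17,1) (19,1) (19,5) (17,13) (8,19) (6,58/3)]
3. After y ≥ 14: [(6,14) (31/2,14) (8,19) (6,58/3)]
4. After y ≤ 16: [(6,16) (6,14) (31/2,14) (25/2,16)]
5. Canonical ring: [(6,14) (31/2,14) (25/2,16) (6,16)]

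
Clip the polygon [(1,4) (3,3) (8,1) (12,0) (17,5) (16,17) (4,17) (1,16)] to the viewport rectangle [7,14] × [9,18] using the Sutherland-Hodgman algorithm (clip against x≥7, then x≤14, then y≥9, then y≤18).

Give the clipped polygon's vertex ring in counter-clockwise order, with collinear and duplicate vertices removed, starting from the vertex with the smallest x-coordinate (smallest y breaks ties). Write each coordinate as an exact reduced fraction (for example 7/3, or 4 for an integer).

Clipped polygon: [(7,9) (14,9) (14,17) (7,17)]

1. After x ≥ 7: [(7,7/5) (8,1) (12,0) (17,5) (16,17) (7,17)]
2. After x ≤ 14: [(7,7/5) (8,1) (12,0) (14,2) (14,17) (7,17)]
3. After y ≥ 9: [(7,9) (14,9) (14,17) (7,17)]
4. After y ≤ 18: [(7,9) (14,9) (14,17) (7,17)]
5. Canonical ring: [(7,9) (14,9) (14,17) (7,17)]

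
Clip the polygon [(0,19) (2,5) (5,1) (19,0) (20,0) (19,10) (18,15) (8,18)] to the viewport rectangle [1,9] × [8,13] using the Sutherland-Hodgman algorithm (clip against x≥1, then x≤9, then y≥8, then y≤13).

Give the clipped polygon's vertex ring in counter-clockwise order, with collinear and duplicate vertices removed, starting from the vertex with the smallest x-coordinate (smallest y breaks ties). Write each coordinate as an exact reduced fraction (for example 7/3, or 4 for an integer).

1. After x ≥ 1: [(1,151/8) (1,12) (2,5) (5,1) (19,0) (20,0) (19,10) (18,15) (8,18)]
2. After x ≤ 9: [(1,151/8) (1,12) (2,5) (5,1) (9,5/7) (9,177/10) (8,18)]
3. After y ≥ 8: [(1,151/8) (1,12) (11/7,8) (9,8) (9,177/10) (8,18)]
4. After y ≤ 13: [(1,13) (1,12) (11/7,8) (9,8) (9,13)]
5. Canonical ring: [(1,12) (11/7,8) (9,8) (9,13) (1,13)]

Clipped polygon: [(1,12) (11/7,8) (9,8) (9,13) (1,13)]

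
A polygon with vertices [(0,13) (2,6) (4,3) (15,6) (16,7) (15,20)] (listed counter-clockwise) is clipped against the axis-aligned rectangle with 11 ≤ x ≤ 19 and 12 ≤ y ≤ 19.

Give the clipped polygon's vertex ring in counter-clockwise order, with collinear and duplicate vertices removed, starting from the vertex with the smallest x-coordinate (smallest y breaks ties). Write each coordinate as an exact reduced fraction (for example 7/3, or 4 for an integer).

1. After x ≥ 11: [(11,272/15) (11,54/11) (15,6) (16,7) (15,20)]
2. After x ≤ 19: [(11,272/15) (11,54/11) (15,6) (16,7) (15,20)]
3. After y ≥ 12: [(11,272/15) (11,12) (203/13,12) (15,20)]
4. After y ≤ 19: [(90/7,19) (11,272/15) (11,12) (203/13,12) (196/13,19)]
5. Canonical ring: [(11,12) (203/13,12) (196/13,19) (90/7,19) (11,272/15)]

Clipped polygon: [(11,12) (203/13,12) (196/13,19) (90/7,19) (11,272/15)]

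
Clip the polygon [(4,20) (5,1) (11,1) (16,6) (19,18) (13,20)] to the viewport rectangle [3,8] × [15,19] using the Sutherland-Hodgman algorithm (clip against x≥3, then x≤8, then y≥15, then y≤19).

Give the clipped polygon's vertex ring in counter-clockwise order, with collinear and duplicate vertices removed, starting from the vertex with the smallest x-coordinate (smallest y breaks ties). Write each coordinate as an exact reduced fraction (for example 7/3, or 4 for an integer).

1. After x ≥ 3: [(4,20) (5,1) (11,1) (16,6) (19,18) (13,20)]
2. After x ≤ 8: [(8,20) (4,20) (5,1) (8,1)]
3. After y ≥ 15: [(8,15) (8,20) (4,20) (81/19,15)]
4. After y ≤ 19: [(8,15) (8,19) (77/19,19) (81/19,15)]
5. Canonical ring: [(77/19,19) (81/19,15) (8,15) (8,19)]

Clipped polygon: [(77/19,19) (81/19,15) (8,15) (8,19)]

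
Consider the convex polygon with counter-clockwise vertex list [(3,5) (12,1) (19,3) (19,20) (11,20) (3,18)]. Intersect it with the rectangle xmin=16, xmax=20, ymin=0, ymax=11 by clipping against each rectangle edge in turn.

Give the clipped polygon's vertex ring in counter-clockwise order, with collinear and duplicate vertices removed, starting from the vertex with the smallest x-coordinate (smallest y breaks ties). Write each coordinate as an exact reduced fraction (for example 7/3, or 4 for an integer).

Clipped polygon: [(16,15/7) (19,3) (19,11) (16,11)]

1. After x ≥ 16: [(16,15/7) (19,3) (19,20) (16,20)]
2. After x ≤ 20: [(16,15/7) (19,3) (19,20) (16,20)]
3. After y ≥ 0: [(16,15/7) (19,3) (19,20) (16,20)]
4. After y ≤ 11: [(16,11) (16,15/7) (19,3) (19,11)]
5. Canonical ring: [(16,15/7) (19,3) (19,11) (16,11)]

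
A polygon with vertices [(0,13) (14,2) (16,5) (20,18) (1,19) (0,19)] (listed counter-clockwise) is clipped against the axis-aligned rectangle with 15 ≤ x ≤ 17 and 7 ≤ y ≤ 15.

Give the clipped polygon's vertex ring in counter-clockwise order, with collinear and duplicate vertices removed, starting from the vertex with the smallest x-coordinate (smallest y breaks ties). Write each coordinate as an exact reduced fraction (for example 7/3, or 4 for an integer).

1. After x ≥ 15: [(15,7/2) (16,5) (20,18) (15,347/19)]
2. After x ≤ 17: [(15,7/2) (16,5) (17,33/4) (17,345/19) (15,347/19)]
3. After y ≥ 7: [(15,7) (216/13,7) (17,33/4) (17,345/19) (15,347/19)]
4. After y ≤ 15: [(15,15) (15,7) (216/13,7) (17,33/4) (17,15)]
5. Canonical ring: [(15,7) (216/13,7) (17,33/4) (17,15) (15,15)]

Clipped polygon: [(15,7) (216/13,7) (17,33/4) (17,15) (15,15)]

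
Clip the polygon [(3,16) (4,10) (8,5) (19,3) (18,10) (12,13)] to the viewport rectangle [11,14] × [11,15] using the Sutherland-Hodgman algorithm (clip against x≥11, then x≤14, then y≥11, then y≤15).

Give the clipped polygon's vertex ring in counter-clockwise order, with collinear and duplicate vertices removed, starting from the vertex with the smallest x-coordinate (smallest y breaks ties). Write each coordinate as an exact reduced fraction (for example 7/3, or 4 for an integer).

Clipped polygon: [(11,11) (14,11) (14,12) (12,13) (11,40/3)]

1. After x ≥ 11: [(11,40/3) (11,49/11) (19,3) (18,10) (12,13)]
2. After x ≤ 14: [(11,40/3) (11,49/11) (14,43/11) (14,12) (12,13)]
3. After y ≥ 11: [(11,40/3) (11,11) (14,11) (14,12) (12,13)]
4. After y ≤ 15: [(11,40/3) (11,11) (14,11) (14,12) (12,13)]
5. Canonical ring: [(11,11) (14,11) (14,12) (12,13) (11,40/3)]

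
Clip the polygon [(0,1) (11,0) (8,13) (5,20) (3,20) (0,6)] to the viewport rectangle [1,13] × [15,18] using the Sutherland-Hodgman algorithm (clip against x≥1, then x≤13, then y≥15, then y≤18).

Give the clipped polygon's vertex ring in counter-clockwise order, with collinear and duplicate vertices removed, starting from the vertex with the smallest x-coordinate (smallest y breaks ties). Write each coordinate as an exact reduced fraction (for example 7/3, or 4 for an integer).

Clipped polygon: [(27/14,15) (50/7,15) (41/7,18) (18/7,18)]

1. After x ≥ 1: [(1,10/11) (11,0) (8,13) (5,20) (3,20) (1,32/3)]
2. After x ≤ 13: [(1,10/11) (11,0) (8,13) (5,20) (3,20) (1,32/3)]
3. After y ≥ 15: [(50/7,15) (5,20) (3,20) (27/14,15)]
4. After y ≤ 18: [(50/7,15) (41/7,18) (18/7,18) (27/14,15)]
5. Canonical ring: [(27/14,15) (50/7,15) (41/7,18) (18/7,18)]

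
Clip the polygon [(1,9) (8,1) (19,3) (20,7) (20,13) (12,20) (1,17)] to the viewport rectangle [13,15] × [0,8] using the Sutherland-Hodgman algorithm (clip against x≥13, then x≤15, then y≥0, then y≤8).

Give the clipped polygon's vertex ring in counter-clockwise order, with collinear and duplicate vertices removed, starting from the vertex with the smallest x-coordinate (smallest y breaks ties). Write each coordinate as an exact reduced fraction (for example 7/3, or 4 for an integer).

1. After x ≥ 13: [(13,21/11) (19,3) (20,7) (20,13) (13,153/8)]
2. After x ≤ 15: [(13,21/11) (15,25/11) (15,139/8) (13,153/8)]
3. After y ≥ 0: [(13,21/11) (15,25/11) (15,139/8) (13,153/8)]
4. After y ≤ 8: [(13,8) (13,21/11) (15,25/11) (15,8)]
5. Canonical ring: [(13,21/11) (15,25/11) (15,8) (13,8)]

Clipped polygon: [(13,21/11) (15,25/11) (15,8) (13,8)]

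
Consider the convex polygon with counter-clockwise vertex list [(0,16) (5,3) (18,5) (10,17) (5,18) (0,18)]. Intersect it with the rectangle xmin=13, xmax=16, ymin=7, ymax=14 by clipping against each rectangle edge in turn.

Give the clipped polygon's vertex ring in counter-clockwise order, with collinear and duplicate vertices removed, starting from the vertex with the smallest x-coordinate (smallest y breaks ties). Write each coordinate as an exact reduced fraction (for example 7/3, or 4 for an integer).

1. After x ≥ 13: [(13,55/13) (18,5) (13,25/2)]
2. After x ≤ 16: [(13,55/13) (16,61/13) (16,8) (13,25/2)]
3. After y ≥ 7: [(13,7) (16,7) (16,8) (13,25/2)]
4. After y ≤ 14: [(13,7) (16,7) (16,8) (13,25/2)]
5. Canonical ring: [(13,7) (16,7) (16,8) (13,25/2)]

Clipped polygon: [(13,7) (16,7) (16,8) (13,25/2)]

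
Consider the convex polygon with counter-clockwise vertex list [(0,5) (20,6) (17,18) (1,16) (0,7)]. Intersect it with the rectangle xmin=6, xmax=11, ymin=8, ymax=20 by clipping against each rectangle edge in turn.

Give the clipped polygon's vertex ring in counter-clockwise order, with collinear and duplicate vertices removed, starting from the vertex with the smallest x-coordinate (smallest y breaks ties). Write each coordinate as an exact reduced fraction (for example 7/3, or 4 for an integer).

Clipped polygon: [(6,8) (11,8) (11,69/4) (6,133/8)]

1. After x ≥ 6: [(6,53/10) (20,6) (17,18) (6,133/8)]
2. After x ≤ 11: [(6,53/10) (11,111/20) (11,69/4) (6,133/8)]
3. After y ≥ 8: [(6,8) (11,8) (11,69/4) (6,133/8)]
4. After y ≤ 20: [(6,8) (11,8) (11,69/4) (6,133/8)]
5. Canonical ring: [(6,8) (11,8) (11,69/4) (6,133/8)]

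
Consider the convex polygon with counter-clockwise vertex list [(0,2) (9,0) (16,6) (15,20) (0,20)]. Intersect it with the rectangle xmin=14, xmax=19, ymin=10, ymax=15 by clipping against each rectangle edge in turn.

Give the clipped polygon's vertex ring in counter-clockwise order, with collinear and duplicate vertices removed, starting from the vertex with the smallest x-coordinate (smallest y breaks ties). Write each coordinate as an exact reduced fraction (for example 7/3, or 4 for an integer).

Clipped polygon: [(14,10) (110/7,10) (215/14,15) (14,15)]

1. After x ≥ 14: [(14,30/7) (16,6) (15,20) (14,20)]
2. After x ≤ 19: [(14,30/7) (16,6) (15,20) (14,20)]
3. After y ≥ 10: [(14,10) (110/7,10) (15,20) (14,20)]
4. After y ≤ 15: [(14,15) (14,10) (110/7,10) (215/14,15)]
5. Canonical ring: [(14,10) (110/7,10) (215/14,15) (14,15)]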